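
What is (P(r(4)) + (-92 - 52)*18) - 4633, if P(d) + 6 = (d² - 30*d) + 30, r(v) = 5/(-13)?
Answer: -1214994/169 ≈ -7189.3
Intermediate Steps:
r(v) = -5/13 (r(v) = 5*(-1/13) = -5/13)
P(d) = 24 + d² - 30*d (P(d) = -6 + ((d² - 30*d) + 30) = -6 + (30 + d² - 30*d) = 24 + d² - 30*d)
(P(r(4)) + (-92 - 52)*18) - 4633 = ((24 + (-5/13)² - 30*(-5/13)) + (-92 - 52)*18) - 4633 = ((24 + 25/169 + 150/13) - 144*18) - 4633 = (6031/169 - 2592) - 4633 = -432017/169 - 4633 = -1214994/169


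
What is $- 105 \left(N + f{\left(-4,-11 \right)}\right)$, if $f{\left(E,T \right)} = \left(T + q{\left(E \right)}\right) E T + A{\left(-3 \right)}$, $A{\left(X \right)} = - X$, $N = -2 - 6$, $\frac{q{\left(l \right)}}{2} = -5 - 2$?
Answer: $116025$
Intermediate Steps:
$q{\left(l \right)} = -14$ ($q{\left(l \right)} = 2 \left(-5 - 2\right) = 2 \left(-7\right) = -14$)
$N = -8$ ($N = -2 - 6 = -8$)
$f{\left(E,T \right)} = 3 + E T \left(-14 + T\right)$ ($f{\left(E,T \right)} = \left(T - 14\right) E T - -3 = \left(-14 + T\right) E T + 3 = E \left(-14 + T\right) T + 3 = E T \left(-14 + T\right) + 3 = 3 + E T \left(-14 + T\right)$)
$- 105 \left(N + f{\left(-4,-11 \right)}\right) = - 105 \left(-8 - \left(-3 + 484 + 616\right)\right) = - 105 \left(-8 - 1097\right) = \left(-105\right) \left(-1105\right) = 116025$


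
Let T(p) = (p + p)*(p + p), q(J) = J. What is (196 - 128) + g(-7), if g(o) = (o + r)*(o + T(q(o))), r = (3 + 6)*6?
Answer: 8951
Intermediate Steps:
T(p) = 4*p² (T(p) = (2*p)*(2*p) = 4*p²)
r = 54 (r = 9*6 = 54)
g(o) = (54 + o)*(o + 4*o²) (g(o) = (o + 54)*(o + 4*o²) = (54 + o)*(o + 4*o²))
(196 - 128) + g(-7) = (196 - 128) - 7*(54 + 4*(-7)² + 217*(-7)) = 68 - 7*(54 + 4*49 - 1519) = 68 - 7*(54 + 196 - 1519) = 68 - 7*(-1269) = 68 + 8883 = 8951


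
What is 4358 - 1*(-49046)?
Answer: 53404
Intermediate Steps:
4358 - 1*(-49046) = 4358 + 49046 = 53404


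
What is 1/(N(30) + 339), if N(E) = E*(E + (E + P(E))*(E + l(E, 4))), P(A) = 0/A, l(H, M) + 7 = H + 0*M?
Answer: 1/48939 ≈ 2.0434e-5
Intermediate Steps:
l(H, M) = -7 + H (l(H, M) = -7 + (H + 0*M) = -7 + (H + 0) = -7 + H)
P(A) = 0
N(E) = E*(E + E*(-7 + 2*E)) (N(E) = E*(E + (E + 0)*(E + (-7 + E))) = E*(E + E*(-7 + 2*E)))
1/(N(30) + 339) = 1/(2*30**2*(-3 + 30) + 339) = 1/(2*900*27 + 339) = 1/(48600 + 339) = 1/48939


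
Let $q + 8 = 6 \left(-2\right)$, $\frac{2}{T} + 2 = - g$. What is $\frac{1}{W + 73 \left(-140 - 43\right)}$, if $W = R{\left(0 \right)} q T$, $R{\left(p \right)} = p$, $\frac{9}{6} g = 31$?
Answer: $- \frac{1}{13359} \approx -7.4856 \cdot 10^{-5}$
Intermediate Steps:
$g = \frac{62}{3}$ ($g = \frac{2}{3} \cdot 31 = \frac{62}{3} \approx 20.667$)
$T = - \frac{3}{34}$ ($T = \frac{2}{-2 - \frac{62}{3}} = \frac{2}{- \frac{68}{3}} = 2 \left(- \frac{3}{68}\right) = - \frac{3}{34} \approx -0.088235$)
$q = -20$ ($q = -8 + 6 \left(-2\right) = -8 - 12 = -20$)
$W = 0$ ($W = 0 \left(-20\right) \left(- \frac{3}{34}\right) = 0 \left(- \frac{3}{34}\right) = 0$)
$\frac{1}{W + 73 \left(-140 - 43\right)} = \frac{1}{0 + 73 \left(-140 - 43\right)} = \frac{1}{0 + 73 \left(-183\right)} = \frac{1}{0 - 13359} = \frac{1}{-13359} = - \frac{1}{13359}$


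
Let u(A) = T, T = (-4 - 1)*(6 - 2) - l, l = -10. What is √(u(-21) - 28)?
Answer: I*√38 ≈ 6.1644*I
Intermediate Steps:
T = -10 (T = (-4 - 1)*(6 - 2) - 1*(-10) = -5*4 + 10 = -20 + 10 = -10)
u(A) = -10
√(u(-21) - 28) = √(-10 - 28) = √(-38) = I*√38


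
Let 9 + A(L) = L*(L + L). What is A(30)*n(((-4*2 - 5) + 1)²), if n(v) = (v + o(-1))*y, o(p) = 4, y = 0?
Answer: 0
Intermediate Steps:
A(L) = -9 + 2*L² (A(L) = -9 + L*(L + L) = -9 + L*(2*L) = -9 + 2*L²)
n(v) = 0 (n(v) = (v + 4)*0 = (4 + v)*0 = 0)
A(30)*n(((-4*2 - 5) + 1)²) = (-9 + 2*30²)*0 = (-9 + 2*900)*0 = (-9 + 1800)*0 = 1791*0 = 0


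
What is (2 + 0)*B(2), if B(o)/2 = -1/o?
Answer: -2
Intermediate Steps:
B(o) = -2/o (B(o) = 2*(-1/o) = -2/o)
(2 + 0)*B(2) = (2 + 0)*(-2/2) = 2*(-2*½) = 2*(-1) = -2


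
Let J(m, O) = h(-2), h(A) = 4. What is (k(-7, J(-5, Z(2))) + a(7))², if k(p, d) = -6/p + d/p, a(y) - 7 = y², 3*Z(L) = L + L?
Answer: 155236/49 ≈ 3168.1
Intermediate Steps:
Z(L) = 2*L/3 (Z(L) = (L + L)/3 = (2*L)/3 = 2*L/3)
J(m, O) = 4
a(y) = 7 + y²
(k(-7, J(-5, Z(2))) + a(7))² = ((-6 + 4)/(-7) + (7 + 7²))² = (-⅐*(-2) + (7 + 49))² = (2/7 + 56)² = (394/7)² = 155236/49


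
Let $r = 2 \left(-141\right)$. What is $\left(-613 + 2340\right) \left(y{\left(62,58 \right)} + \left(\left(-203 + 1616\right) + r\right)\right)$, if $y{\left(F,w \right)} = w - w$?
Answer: $1953237$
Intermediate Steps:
$r = -282$
$y{\left(F,w \right)} = 0$
$\left(-613 + 2340\right) \left(y{\left(62,58 \right)} + \left(\left(-203 + 1616\right) + r\right)\right) = \left(-613 + 2340\right) \left(0 + \left(\left(-203 + 1616\right) - 282\right)\right) = 1727 \left(0 + \left(1413 - 282\right)\right) = 1727 \left(0 + 1131\right) = 1727 \cdot 1131 = 1953237$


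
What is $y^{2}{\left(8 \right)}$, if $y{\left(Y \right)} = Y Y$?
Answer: $4096$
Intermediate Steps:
$y{\left(Y \right)} = Y^{2}$
$y^{2}{\left(8 \right)} = \left(8^{2}\right)^{2} = 64^{2} = 4096$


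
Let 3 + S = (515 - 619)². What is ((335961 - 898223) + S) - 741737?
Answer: -1293186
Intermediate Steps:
S = 10813 (S = -3 + (515 - 619)² = -3 + (-104)² = -3 + 10816 = 10813)
((335961 - 898223) + S) - 741737 = ((335961 - 898223) + 10813) - 741737 = (-562262 + 10813) - 741737 = -551449 - 741737 = -1293186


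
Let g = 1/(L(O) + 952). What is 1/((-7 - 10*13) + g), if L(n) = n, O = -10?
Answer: -942/129053 ≈ -0.0072993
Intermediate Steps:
g = 1/942 (g = 1/(-10 + 952) = 1/942 ≈ 0.0010616)
1/((-7 - 10*13) + g) = 1/((-7 - 10*13) + 1/942) = 1/((-7 - 130) + 1/942) = 1/(-137 + 1/942) = 1/(-129053/942) = -942/129053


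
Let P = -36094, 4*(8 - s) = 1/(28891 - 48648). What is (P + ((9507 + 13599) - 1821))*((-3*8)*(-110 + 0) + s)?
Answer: -3099022341305/79028 ≈ -3.9214e+7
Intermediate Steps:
s = 632225/79028 (s = 8 - 1/(4*(28891 - 48648)) = 8 - ¼/(-19757) = 8 - ¼*(-1/19757) = 8 + 1/79028 = 632225/79028 ≈ 8.0000)
(P + ((9507 + 13599) - 1821))*((-3*8)*(-110 + 0) + s) = (-36094 + ((9507 + 13599) - 1821))*((-3*8)*(-110 + 0) + 632225/79028) = (-36094 + (23106 - 1821))*(-24*(-110) + 632225/79028) = (-36094 + 21285)*(2640 + 632225/79028) = -14809*209266145/79028 = -3099022341305/79028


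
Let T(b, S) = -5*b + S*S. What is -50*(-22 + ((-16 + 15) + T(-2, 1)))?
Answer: 600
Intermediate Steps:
T(b, S) = S² - 5*b (T(b, S) = -5*b + S² = S² - 5*b)
-50*(-22 + ((-16 + 15) + T(-2, 1))) = -50*(-22 + ((-16 + 15) + (1² - 5*(-2)))) = -50*(-22 + (-1 + (1 + 10))) = -50*(-22 + (-1 + 11)) = -50*(-22 + 10) = -50*(-12) = 600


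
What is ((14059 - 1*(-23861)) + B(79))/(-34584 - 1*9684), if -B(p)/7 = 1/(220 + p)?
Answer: -11338073/13236132 ≈ -0.85660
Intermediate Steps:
B(p) = -7/(220 + p)
((14059 - 1*(-23861)) + B(79))/(-34584 - 1*9684) = ((14059 - 1*(-23861)) - 7/(220 + 79))/(-34584 - 1*9684) = ((14059 + 23861) - 7/299)/(-34584 - 9684) = (37920 - 7*1/299)/(-44268) = (37920 - 7/299)*(-1/44268) = (11338073/299)*(-1/44268) = -11338073/13236132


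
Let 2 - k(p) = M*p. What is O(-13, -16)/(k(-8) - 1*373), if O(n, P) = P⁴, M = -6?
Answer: -65536/419 ≈ -156.41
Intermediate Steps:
k(p) = 2 + 6*p (k(p) = 2 - (-6)*p = 2 + 6*p)
O(-13, -16)/(k(-8) - 1*373) = (-16)⁴/((2 + 6*(-8)) - 1*373) = 65536/((2 - 48) - 373) = 65536/(-46 - 373) = 65536/(-419) = 65536*(-1/419) = -65536/419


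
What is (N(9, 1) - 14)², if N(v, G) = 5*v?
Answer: 961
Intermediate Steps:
(N(9, 1) - 14)² = (5*9 - 14)² = (45 - 14)² = 31² = 961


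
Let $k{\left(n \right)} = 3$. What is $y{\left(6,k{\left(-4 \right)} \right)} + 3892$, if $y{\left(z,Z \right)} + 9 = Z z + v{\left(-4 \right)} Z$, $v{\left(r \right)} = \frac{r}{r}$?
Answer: $3904$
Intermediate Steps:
$v{\left(r \right)} = 1$
$y{\left(z,Z \right)} = -9 + Z + Z z$ ($y{\left(z,Z \right)} = -9 + \left(Z z + 1 Z\right) = -9 + \left(Z z + Z\right) = -9 + \left(Z + Z z\right) = -9 + Z + Z z$)
$y{\left(6,k{\left(-4 \right)} \right)} + 3892 = \left(-9 + 3 + 3 \cdot 6\right) + 3892 = \left(-9 + 3 + 18\right) + 3892 = 12 + 3892 = 3904$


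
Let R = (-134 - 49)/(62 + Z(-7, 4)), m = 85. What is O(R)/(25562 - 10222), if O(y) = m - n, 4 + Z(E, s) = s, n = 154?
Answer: -69/15340 ≈ -0.0044980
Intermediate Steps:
Z(E, s) = -4 + s
R = -183/62 (R = (-134 - 49)/(62 + (-4 + 4)) = -183/(62 + 0) = -183/62 ≈ -2.9516)
O(y) = -69 (O(y) = 85 - 1*154 = 85 - 154 = -69)
O(R)/(25562 - 10222) = -69/(25562 - 10222) = -69/15340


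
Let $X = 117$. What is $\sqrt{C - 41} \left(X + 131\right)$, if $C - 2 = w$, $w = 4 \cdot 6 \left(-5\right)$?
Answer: $248 i \sqrt{159} \approx 3127.2 i$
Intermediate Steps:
$w = -120$ ($w = 24 \left(-5\right) = -120$)
$C = -118$ ($C = 2 - 120 = -118$)
$\sqrt{C - 41} \left(X + 131\right) = \sqrt{-118 - 41} \left(117 + 131\right) = \sqrt{-159} \cdot 248 = i \sqrt{159} \cdot 248 = 248 i \sqrt{159}$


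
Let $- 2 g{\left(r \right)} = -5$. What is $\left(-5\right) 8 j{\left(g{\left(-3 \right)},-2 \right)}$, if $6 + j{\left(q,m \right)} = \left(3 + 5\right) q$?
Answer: $-560$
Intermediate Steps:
$g{\left(r \right)} = \frac{5}{2}$ ($g{\left(r \right)} = \left(- \frac{1}{2}\right) \left(-5\right) = \frac{5}{2}$)
$j{\left(q,m \right)} = -6 + 8 q$ ($j{\left(q,m \right)} = -6 + \left(3 + 5\right) q = -6 + 8 q$)
$\left(-5\right) 8 j{\left(g{\left(-3 \right)},-2 \right)} = \left(-5\right) 8 \left(-6 + 8 \cdot \frac{5}{2}\right) = - 40 \left(-6 + 20\right) = \left(-40\right) 14 = -560$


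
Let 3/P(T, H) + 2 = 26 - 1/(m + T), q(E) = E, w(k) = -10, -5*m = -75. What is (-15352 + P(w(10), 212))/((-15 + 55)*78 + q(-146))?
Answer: -1826873/353906 ≈ -5.1620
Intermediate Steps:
m = 15 (m = -⅕*(-75) = 15)
P(T, H) = 3/(24 - 1/(15 + T)) (P(T, H) = 3/(-2 + (26 - 1/(15 + T))) = 3/(24 - 1/(15 + T)))
(-15352 + P(w(10), 212))/((-15 + 55)*78 + q(-146)) = (-15352 + 3*(15 - 10)/(359 + 24*(-10)))/((-15 + 55)*78 - 146) = (-15352 + 3*5/(359 - 240))/(40*78 - 146) = (-15352 + 3*5/119)/(3120 - 146) = (-15352 + 3*(1/119)*5)/2974 = (-15352 + 15/119)*(1/2974) = -1826873/119*1/2974 = -1826873/353906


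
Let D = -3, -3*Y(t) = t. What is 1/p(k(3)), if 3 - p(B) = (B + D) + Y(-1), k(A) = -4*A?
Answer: 3/53 ≈ 0.056604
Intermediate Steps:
Y(t) = -t/3
p(B) = 17/3 - B (p(B) = 3 - ((B - 3) - 1/3*(-1)) = 3 - ((-3 + B) + 1/3) = 3 - (-8/3 + B) = 3 + (8/3 - B) = 17/3 - B)
1/p(k(3)) = 1/(17/3 - (-4)*3) = 1/(17/3 - 1*(-12)) = 1/(17/3 + 12) = 1/(53/3) = 3/53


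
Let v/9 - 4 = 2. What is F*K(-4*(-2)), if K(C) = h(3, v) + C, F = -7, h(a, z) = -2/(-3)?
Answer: -182/3 ≈ -60.667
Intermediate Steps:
v = 54 (v = 36 + 9*2 = 36 + 18 = 54)
h(a, z) = 2/3 (h(a, z) = -2*(-1/3) = 2/3)
K(C) = 2/3 + C
F*K(-4*(-2)) = -7*(2/3 - 4*(-2)) = -7*(2/3 + 8) = -7*26/3 = -182/3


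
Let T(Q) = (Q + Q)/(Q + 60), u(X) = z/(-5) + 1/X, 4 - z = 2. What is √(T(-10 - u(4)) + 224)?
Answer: √224950834/1003 ≈ 14.954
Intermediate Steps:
z = 2 (z = 4 - 1*2 = 4 - 2 = 2)
u(X) = -⅖ + 1/X (u(X) = 2/(-5) + 1/X = 2*(-⅕) + 1/X = -⅖ + 1/X)
T(Q) = 2*Q/(60 + Q) (T(Q) = (2*Q)/(60 + Q) = 2*Q/(60 + Q))
√(T(-10 - u(4)) + 224) = √(2*(-10 - (-⅖ + 1/4))/(60 + (-10 - (-⅖ + 1/4))) + 224) = √(2*(-10 - (-⅖ + ¼))/(60 + (-10 - (-⅖ + ¼))) + 224) = √(2*(-10 - 1*(-3/20))/(60 + (-10 - 1*(-3/20))) + 224) = √(2*(-10 + 3/20)/(60 + (-10 + 3/20)) + 224) = √(2*(-197/20)/(60 - 197/20) + 224) = √(2*(-197/20)/(1003/20) + 224) = √(2*(-197/20)*(20/1003) + 224) = √(-394/1003 + 224) = √(224278/1003) = √224950834/1003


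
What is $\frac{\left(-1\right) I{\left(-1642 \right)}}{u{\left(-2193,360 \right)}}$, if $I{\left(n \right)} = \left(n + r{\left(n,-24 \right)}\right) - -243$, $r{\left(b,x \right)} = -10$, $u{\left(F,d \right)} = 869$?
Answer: $\frac{1409}{869} \approx 1.6214$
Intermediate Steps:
$I{\left(n \right)} = 233 + n$ ($I{\left(n \right)} = \left(n - 10\right) - -243 = \left(-10 + n\right) + 243 = 233 + n$)
$\frac{\left(-1\right) I{\left(-1642 \right)}}{u{\left(-2193,360 \right)}} = \frac{\left(-1\right) \left(233 - 1642\right)}{869} = \left(-1\right) \left(-1409\right) \frac{1}{869} = 1409 \cdot \frac{1}{869} = \frac{1409}{869}$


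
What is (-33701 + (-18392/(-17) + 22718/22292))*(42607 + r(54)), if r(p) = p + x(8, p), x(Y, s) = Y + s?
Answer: -264051319235481/189482 ≈ -1.3935e+9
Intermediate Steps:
r(p) = 8 + 2*p (r(p) = p + (8 + p) = 8 + 2*p)
(-33701 + (-18392/(-17) + 22718/22292))*(42607 + r(54)) = (-33701 + (-18392/(-17) + 22718/22292))*(42607 + (8 + 2*54)) = (-33701 + (-18392*(-1/17) + 22718*(1/22292)))*(42607 + (8 + 108)) = (-33701 + (18392/17 + 11359/11146))*(42607 + 116) = (-33701 + 205190335/189482)*42723 = -6180542547/189482*42723 = -264051319235481/189482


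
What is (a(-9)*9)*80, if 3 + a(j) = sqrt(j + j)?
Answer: -2160 + 2160*I*sqrt(2) ≈ -2160.0 + 3054.7*I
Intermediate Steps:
a(j) = -3 + sqrt(2)*sqrt(j) (a(j) = -3 + sqrt(j + j) = -3 + sqrt(2*j) = -3 + sqrt(2)*sqrt(j))
(a(-9)*9)*80 = ((-3 + sqrt(2)*sqrt(-9))*9)*80 = ((-3 + sqrt(2)*(3*I))*9)*80 = ((-3 + 3*I*sqrt(2))*9)*80 = (-27 + 27*I*sqrt(2))*80 = -2160 + 2160*I*sqrt(2)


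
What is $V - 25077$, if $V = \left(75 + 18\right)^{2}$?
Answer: $-16428$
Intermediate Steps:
$V = 8649$ ($V = 93^{2} = 8649$)
$V - 25077 = 8649 - 25077 = -16428$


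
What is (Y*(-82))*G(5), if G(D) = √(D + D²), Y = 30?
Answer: -2460*√30 ≈ -13474.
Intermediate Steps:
(Y*(-82))*G(5) = (30*(-82))*√(5*(1 + 5)) = -2460*√30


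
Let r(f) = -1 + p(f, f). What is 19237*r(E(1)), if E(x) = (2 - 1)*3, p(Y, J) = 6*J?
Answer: 327029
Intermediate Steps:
E(x) = 3 (E(x) = 1*3 = 3)
r(f) = -1 + 6*f
19237*r(E(1)) = 19237*(-1 + 6*3) = 19237*(-1 + 18) = 19237*17 = 327029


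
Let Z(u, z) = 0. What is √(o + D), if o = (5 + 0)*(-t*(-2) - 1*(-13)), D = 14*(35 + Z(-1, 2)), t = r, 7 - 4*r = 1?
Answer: √570 ≈ 23.875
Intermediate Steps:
r = 3/2 (r = 7/4 - ¼*1 = 7/4 - ¼ = 3/2 ≈ 1.5000)
t = 3/2 ≈ 1.5000
D = 490 (D = 14*(35 + 0) = 14*35 = 490)
o = 80 (o = (5 + 0)*(-1*3/2*(-2) - 1*(-13)) = 5*(-3/2*(-2) + 13) = 5*(3 + 13) = 5*16 = 80)
√(o + D) = √(80 + 490) = √570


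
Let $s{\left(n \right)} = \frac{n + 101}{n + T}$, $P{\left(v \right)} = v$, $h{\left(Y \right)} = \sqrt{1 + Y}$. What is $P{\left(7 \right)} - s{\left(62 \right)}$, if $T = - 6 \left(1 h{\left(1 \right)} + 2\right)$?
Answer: $\frac{4423}{1214} - \frac{489 \sqrt{2}}{1214} \approx 3.0737$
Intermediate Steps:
$T = -12 - 6 \sqrt{2}$ ($T = - 6 \left(1 \sqrt{1 + 1} + 2\right) = - 6 \left(1 \sqrt{2} + 2\right) = - 6 \left(\sqrt{2} + 2\right) = - 6 \left(2 + \sqrt{2}\right) = -12 - 6 \sqrt{2} \approx -20.485$)
$s{\left(n \right)} = \frac{101 + n}{-12 + n - 6 \sqrt{2}}$ ($s{\left(n \right)} = \frac{n + 101}{n - \left(12 + 6 \sqrt{2}\right)} = \frac{101 + n}{-12 + n - 6 \sqrt{2}}$)
$P{\left(7 \right)} - s{\left(62 \right)} = 7 - \frac{101 + 62}{-12 + 62 - 6 \sqrt{2}} = 7 - \frac{1}{50 - 6 \sqrt{2}} \cdot 163 = 7 - \frac{163}{50 - 6 \sqrt{2}}$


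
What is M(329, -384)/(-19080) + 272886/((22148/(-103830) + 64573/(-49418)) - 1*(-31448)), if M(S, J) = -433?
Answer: 13392816596979271789/1539318302860193640 ≈ 8.7005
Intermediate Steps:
M(329, -384)/(-19080) + 272886/((22148/(-103830) + 64573/(-49418)) - 1*(-31448)) = -433/(-19080) + 272886/((22148/(-103830) + 64573/(-49418)) - 1*(-31448)) = -433*(-1/19080) + 272886/((22148*(-1/103830) + 64573*(-1/49418)) + 31448) = 433/19080 + 272886/((-11074/51915 - 64573/49418) + 31448) = 433/19080 + 272886/(-3899562227/2565535470 + 31448) = 433/19080 + 272886/(80677059898333/2565535470) = 433/19080 + 272886*(2565535470/80677059898333) = 433/19080 + 700098712266420/80677059898333 = 13392816596979271789/1539318302860193640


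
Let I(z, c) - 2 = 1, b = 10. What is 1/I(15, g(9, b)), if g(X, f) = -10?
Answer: ⅓ ≈ 0.33333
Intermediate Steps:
I(z, c) = 3 (I(z, c) = 2 + 1 = 3)
1/I(15, g(9, b)) = 1/3 = ⅓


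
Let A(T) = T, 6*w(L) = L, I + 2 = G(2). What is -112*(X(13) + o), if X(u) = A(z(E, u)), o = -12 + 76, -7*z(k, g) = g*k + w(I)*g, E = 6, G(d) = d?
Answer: -5920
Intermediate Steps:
I = 0 (I = -2 + 2 = 0)
w(L) = L/6
z(k, g) = -g*k/7 (z(k, g) = -(g*k + ((1/6)*0)*g)/7 = -(g*k + 0*g)/7 = -(g*k + 0)/7 = -g*k/7)
o = 64
X(u) = -6*u/7 (X(u) = -1/7*u*6 = -6*u/7)
-112*(X(13) + o) = -112*(-6/7*13 + 64) = -112*(-78/7 + 64) = -112*370/7 = -5920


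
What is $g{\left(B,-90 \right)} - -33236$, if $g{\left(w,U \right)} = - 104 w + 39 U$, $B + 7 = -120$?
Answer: $42934$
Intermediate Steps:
$B = -127$ ($B = -7 - 120 = -127$)
$g{\left(B,-90 \right)} - -33236 = \left(\left(-104\right) \left(-127\right) + 39 \left(-90\right)\right) - -33236 = \left(13208 - 3510\right) + 33236 = 9698 + 33236 = 42934$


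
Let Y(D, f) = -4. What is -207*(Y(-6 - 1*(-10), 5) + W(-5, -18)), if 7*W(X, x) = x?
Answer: 9522/7 ≈ 1360.3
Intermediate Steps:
W(X, x) = x/7
-207*(Y(-6 - 1*(-10), 5) + W(-5, -18)) = -207*(-4 + (1/7)*(-18)) = -207*(-4 - 18/7) = -207*(-46/7) = 9522/7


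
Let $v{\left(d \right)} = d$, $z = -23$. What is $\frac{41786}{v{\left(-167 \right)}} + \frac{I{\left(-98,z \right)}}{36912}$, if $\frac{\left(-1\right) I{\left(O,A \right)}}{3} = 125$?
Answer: $- \frac{514155819}{2054768} \approx -250.23$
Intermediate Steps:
$I{\left(O,A \right)} = -375$ ($I{\left(O,A \right)} = \left(-3\right) 125 = -375$)
$\frac{41786}{v{\left(-167 \right)}} + \frac{I{\left(-98,z \right)}}{36912} = \frac{41786}{-167} - \frac{375}{36912} = 41786 \left(- \frac{1}{167}\right) - \frac{125}{12304} = - \frac{41786}{167} - \frac{125}{12304} = - \frac{514155819}{2054768}$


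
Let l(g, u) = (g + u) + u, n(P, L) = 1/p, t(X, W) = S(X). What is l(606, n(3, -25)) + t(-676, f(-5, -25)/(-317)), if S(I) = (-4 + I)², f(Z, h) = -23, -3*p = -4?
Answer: 926015/2 ≈ 4.6301e+5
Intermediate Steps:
p = 4/3 (p = -⅓*(-4) = 4/3 ≈ 1.3333)
t(X, W) = (-4 + X)²
n(P, L) = ¾ (n(P, L) = 1/(4/3) = ¾)
l(g, u) = g + 2*u
l(606, n(3, -25)) + t(-676, f(-5, -25)/(-317)) = (606 + 2*(¾)) + (-4 - 676)² = (606 + 3/2) + (-680)² = 1215/2 + 462400 = 926015/2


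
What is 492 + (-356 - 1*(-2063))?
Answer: 2199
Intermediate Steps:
492 + (-356 - 1*(-2063)) = 492 + (-356 + 2063) = 492 + 1707 = 2199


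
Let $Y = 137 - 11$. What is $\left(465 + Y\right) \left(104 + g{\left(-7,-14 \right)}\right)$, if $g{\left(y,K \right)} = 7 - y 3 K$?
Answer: $-108153$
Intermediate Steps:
$Y = 126$ ($Y = 137 - 11 = 126$)
$g{\left(y,K \right)} = 7 - 3 K y$ ($g{\left(y,K \right)} = 7 - 3 y K = 7 - 3 K y$)
$\left(465 + Y\right) \left(104 + g{\left(-7,-14 \right)}\right) = \left(465 + 126\right) \left(104 + \left(7 - \left(-42\right) \left(-7\right)\right)\right) = 591 \left(104 + \left(7 - 294\right)\right) = 591 \left(104 - 287\right) = 591 \left(-183\right) = -108153$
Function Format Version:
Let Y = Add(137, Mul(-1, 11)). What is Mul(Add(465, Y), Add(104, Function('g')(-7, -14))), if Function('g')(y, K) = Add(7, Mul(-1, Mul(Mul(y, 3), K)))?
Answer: -108153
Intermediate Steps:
Y = 126 (Y = Add(137, -11) = 126)
Function('g')(y, K) = Add(7, Mul(-3, K, y)) (Function('g')(y, K) = Add(7, Mul(-1, Mul(Mul(3, y), K))) = Add(7, Mul(-1, Mul(3, K, y))) = Add(7, Mul(-3, K, y)))
Mul(Add(465, Y), Add(104, Function('g')(-7, -14))) = Mul(Add(465, 126), Add(104, Add(7, Mul(-3, -14, -7)))) = Mul(591, Add(104, Add(7, -294))) = Mul(591, Add(104, -287)) = Mul(591, -183) = -108153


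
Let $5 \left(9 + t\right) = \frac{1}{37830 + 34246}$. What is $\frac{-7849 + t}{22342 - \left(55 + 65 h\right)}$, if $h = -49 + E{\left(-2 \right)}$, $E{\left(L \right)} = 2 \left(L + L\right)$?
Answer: $- \frac{149045581}{492999840} \approx -0.30232$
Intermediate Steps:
$t = - \frac{3243419}{360380}$ ($t = -9 + \frac{1}{5 \left(37830 + 34246\right)} = -9 + \frac{1}{5 \cdot 72076} = -9 + \frac{1}{5} \cdot \frac{1}{72076} = -9 + \frac{1}{360380} = - \frac{3243419}{360380} \approx -9.0$)
$E{\left(L \right)} = 4 L$ ($E{\left(L \right)} = 2 \cdot 2 L = 4 L$)
$h = -57$ ($h = -49 + 4 \left(-2\right) = -49 - 8 = -57$)
$\frac{-7849 + t}{22342 - \left(55 + 65 h\right)} = \frac{-7849 - \frac{3243419}{360380}}{22342 - -3650} = - \frac{2831866039}{360380 \left(22342 + \left(3705 - 55\right)\right)} = - \frac{2831866039}{360380 \left(22342 + 3650\right)} = - \frac{2831866039}{360380 \cdot 25992} = \left(- \frac{2831866039}{360380}\right) \frac{1}{25992} = - \frac{149045581}{492999840}$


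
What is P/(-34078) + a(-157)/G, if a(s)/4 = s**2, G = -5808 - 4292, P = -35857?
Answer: -749449697/86046950 ≈ -8.7098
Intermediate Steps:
G = -10100
a(s) = 4*s**2
P/(-34078) + a(-157)/G = -35857/(-34078) + (4*(-157)**2)/(-10100) = -35857*(-1/34078) + (4*24649)*(-1/10100) = 35857/34078 + 98596*(-1/10100) = 35857/34078 - 24649/2525 = -749449697/86046950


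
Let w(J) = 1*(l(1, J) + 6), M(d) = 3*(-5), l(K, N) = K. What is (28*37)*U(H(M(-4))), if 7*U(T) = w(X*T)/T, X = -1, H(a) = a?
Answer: -1036/15 ≈ -69.067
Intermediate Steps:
M(d) = -15
w(J) = 7 (w(J) = 1*(1 + 6) = 1*7 = 7)
U(T) = 1/T (U(T) = (7/T)/7 = 1/T)
(28*37)*U(H(M(-4))) = (28*37)/(-15) = 1036*(-1/15) = -1036/15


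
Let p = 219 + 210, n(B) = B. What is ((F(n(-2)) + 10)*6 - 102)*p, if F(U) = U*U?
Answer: -7722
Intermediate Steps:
F(U) = U²
p = 429
((F(n(-2)) + 10)*6 - 102)*p = (((-2)² + 10)*6 - 102)*429 = ((4 + 10)*6 - 102)*429 = (14*6 - 102)*429 = (84 - 102)*429 = -18*429 = -7722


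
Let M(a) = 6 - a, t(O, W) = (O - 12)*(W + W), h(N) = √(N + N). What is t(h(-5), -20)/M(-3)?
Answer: 160/3 - 40*I*√10/9 ≈ 53.333 - 14.055*I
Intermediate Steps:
h(N) = √2*√N (h(N) = √(2*N) = √2*√N)
t(O, W) = 2*W*(-12 + O) (t(O, W) = (-12 + O)*(2*W) = 2*W*(-12 + O))
t(h(-5), -20)/M(-3) = (2*(-20)*(-12 + √2*√(-5)))/(6 - 1*(-3)) = (2*(-20)*(-12 + √2*(I*√5)))/(6 + 3) = (2*(-20)*(-12 + I*√10))/9 = (480 - 40*I*√10)*(⅑) = 160/3 - 40*I*√10/9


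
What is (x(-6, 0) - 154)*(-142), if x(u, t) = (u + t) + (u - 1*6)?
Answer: 24424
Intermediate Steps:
x(u, t) = -6 + t + 2*u (x(u, t) = (t + u) + (u - 6) = (t + u) + (-6 + u) = -6 + t + 2*u)
(x(-6, 0) - 154)*(-142) = ((-6 + 0 + 2*(-6)) - 154)*(-142) = ((-6 + 0 - 12) - 154)*(-142) = (-18 - 154)*(-142) = -172*(-142) = 24424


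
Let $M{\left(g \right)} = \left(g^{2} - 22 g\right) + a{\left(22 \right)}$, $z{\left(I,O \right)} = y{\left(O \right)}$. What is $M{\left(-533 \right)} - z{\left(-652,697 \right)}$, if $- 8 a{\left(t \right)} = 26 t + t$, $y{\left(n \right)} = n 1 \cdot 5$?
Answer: $\frac{1169023}{4} \approx 2.9226 \cdot 10^{5}$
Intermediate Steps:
$y{\left(n \right)} = 5 n$ ($y{\left(n \right)} = n 5 = 5 n$)
$z{\left(I,O \right)} = 5 O$
$a{\left(t \right)} = - \frac{27 t}{8}$ ($a{\left(t \right)} = - \frac{26 t + t}{8} = - \frac{27 t}{8}$)
$M{\left(g \right)} = - \frac{297}{4} + g^{2} - 22 g$ ($M{\left(g \right)} = \left(g^{2} - 22 g\right) - \frac{297}{4} = - \frac{297}{4} + g^{2} - 22 g$)
$M{\left(-533 \right)} - z{\left(-652,697 \right)} = \left(- \frac{297}{4} + \left(-533\right)^{2} - -11726\right) - 5 \cdot 697 = \left(- \frac{297}{4} + 284089 + 11726\right) - 3485 = \frac{1182963}{4} - 3485 = \frac{1169023}{4}$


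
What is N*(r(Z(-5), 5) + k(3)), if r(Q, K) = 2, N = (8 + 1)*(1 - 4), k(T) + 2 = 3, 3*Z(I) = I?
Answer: -81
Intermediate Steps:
Z(I) = I/3
k(T) = 1 (k(T) = -2 + 3 = 1)
N = -27 (N = 9*(-3) = -27)
N*(r(Z(-5), 5) + k(3)) = -27*(2 + 1) = -27*3 = -81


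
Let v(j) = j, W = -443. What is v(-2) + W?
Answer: -445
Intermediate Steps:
v(-2) + W = -2 - 443 = -445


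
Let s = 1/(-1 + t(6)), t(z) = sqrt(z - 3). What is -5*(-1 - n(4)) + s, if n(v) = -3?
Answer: -19/2 + sqrt(3)/2 ≈ -8.6340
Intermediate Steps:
t(z) = sqrt(-3 + z)
s = 1/(-1 + sqrt(3)) (s = 1/(-1 + sqrt(-3 + 6)) = 1/(-1 + sqrt(3)) ≈ 1.3660)
-5*(-1 - n(4)) + s = -5*(-1 - 1*(-3)) + (1/2 + sqrt(3)/2) = -5*(-1 + 3) + (1/2 + sqrt(3)/2) = -5*2 + (1/2 + sqrt(3)/2) = -10 + (1/2 + sqrt(3)/2) = -19/2 + sqrt(3)/2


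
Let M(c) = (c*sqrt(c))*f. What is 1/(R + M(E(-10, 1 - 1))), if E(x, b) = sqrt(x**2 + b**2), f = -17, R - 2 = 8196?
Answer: 4099/33459102 + 85*sqrt(10)/33459102 ≈ 0.00013054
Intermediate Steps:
R = 8198 (R = 2 + 8196 = 8198)
E(x, b) = sqrt(b**2 + x**2)
M(c) = -17*c**(3/2) (M(c) = (c*sqrt(c))*(-17) = c**(3/2)*(-17) = -17*c**(3/2))
1/(R + M(E(-10, 1 - 1))) = 1/(8198 - 17*((1 - 1)**2 + (-10)**2)**(3/4)) = 1/(8198 - 17*(0**2 + 100)**(3/4)) = 1/(8198 - 17*(0 + 100)**(3/4)) = 1/(8198 - 17*10*sqrt(10)) = 1/(8198 - 170*sqrt(10))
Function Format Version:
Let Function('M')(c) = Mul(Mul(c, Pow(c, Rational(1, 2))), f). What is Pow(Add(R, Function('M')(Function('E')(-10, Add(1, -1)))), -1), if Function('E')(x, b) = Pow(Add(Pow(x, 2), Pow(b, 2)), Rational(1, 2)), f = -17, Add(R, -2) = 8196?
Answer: Add(Rational(4099, 33459102), Mul(Rational(85, 33459102), Pow(10, Rational(1, 2)))) ≈ 0.00013054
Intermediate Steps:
R = 8198 (R = Add(2, 8196) = 8198)
Function('E')(x, b) = Pow(Add(Pow(b, 2), Pow(x, 2)), Rational(1, 2))
Function('M')(c) = Mul(-17, Pow(c, Rational(3, 2))) (Function('M')(c) = Mul(Mul(c, Pow(c, Rational(1, 2))), -17) = Mul(Pow(c, Rational(3, 2)), -17) = Mul(-17, Pow(c, Rational(3, 2))))
Pow(Add(R, Function('M')(Function('E')(-10, Add(1, -1)))), -1) = Pow(Add(8198, Mul(-17, Pow(Pow(Add(Pow(Add(1, -1), 2), Pow(-10, 2)), Rational(1, 2)), Rational(3, 2)))), -1) = Pow(Add(8198, Mul(-17, Pow(Pow(Add(Pow(0, 2), 100), Rational(1, 2)), Rational(3, 2)))), -1) = Pow(Add(8198, Mul(-17, Pow(Pow(Add(0, 100), Rational(1, 2)), Rational(3, 2)))), -1) = Pow(Add(8198, Mul(-17, Pow(Pow(100, Rational(1, 2)), Rational(3, 2)))), -1) = Pow(Add(8198, Mul(-17, Pow(10, Rational(3, 2)))), -1) = Pow(Add(8198, Mul(-17, Mul(10, Pow(10, Rational(1, 2))))), -1) = Pow(Add(8198, Mul(-170, Pow(10, Rational(1, 2)))), -1)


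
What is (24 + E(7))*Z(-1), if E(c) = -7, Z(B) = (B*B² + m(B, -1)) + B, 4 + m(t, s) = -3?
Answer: -153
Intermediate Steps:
m(t, s) = -7 (m(t, s) = -4 - 3 = -7)
Z(B) = -7 + B + B³ (Z(B) = (B*B² - 7) + B = (B³ - 7) + B = (-7 + B³) + B = -7 + B + B³)
(24 + E(7))*Z(-1) = (24 - 7)*(-7 - 1 + (-1)³) = 17*(-7 - 1 - 1) = 17*(-9) = -153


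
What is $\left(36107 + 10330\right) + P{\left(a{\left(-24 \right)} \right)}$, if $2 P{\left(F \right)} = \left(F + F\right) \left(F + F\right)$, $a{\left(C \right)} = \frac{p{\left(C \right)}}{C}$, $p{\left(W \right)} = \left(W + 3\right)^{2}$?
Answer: $\frac{1507593}{32} \approx 47112.0$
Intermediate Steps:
$p{\left(W \right)} = \left(3 + W\right)^{2}$
$a{\left(C \right)} = \frac{\left(3 + C\right)^{2}}{C}$
$P{\left(F \right)} = 2 F^{2}$ ($P{\left(F \right)} = \frac{\left(F + F\right) \left(F + F\right)}{2} = \frac{2 F 2 F}{2} = \frac{4 F^{2}}{2} = 2 F^{2}$)
$\left(36107 + 10330\right) + P{\left(a{\left(-24 \right)} \right)} = \left(36107 + 10330\right) + 2 \left(\frac{\left(3 - 24\right)^{2}}{-24}\right)^{2} = 46437 + 2 \left(- \frac{\left(-21\right)^{2}}{24}\right)^{2} = 46437 + 2 \left(\left(- \frac{1}{24}\right) 441\right)^{2} = 46437 + 2 \left(- \frac{147}{8}\right)^{2} = 46437 + 2 \cdot \frac{21609}{64} = 46437 + \frac{21609}{32} = \frac{1507593}{32}$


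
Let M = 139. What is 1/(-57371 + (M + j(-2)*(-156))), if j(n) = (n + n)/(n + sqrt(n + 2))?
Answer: -1/57544 ≈ -1.7378e-5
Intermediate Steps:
j(n) = 2*n/(n + sqrt(2 + n)) (j(n) = (2*n)/(n + sqrt(2 + n)) = 2*n/(n + sqrt(2 + n)))
1/(-57371 + (M + j(-2)*(-156))) = 1/(-57371 + (139 + (2*(-2)/(-2 + sqrt(2 - 2)))*(-156))) = 1/(-57371 + (139 + (2*(-2)/(-2 + sqrt(0)))*(-156))) = 1/(-57371 + (139 + (2*(-2)/(-2 + 0))*(-156))) = 1/(-57371 + (139 + (2*(-2)/(-2))*(-156))) = 1/(-57371 + (139 + (2*(-2)*(-1/2))*(-156))) = 1/(-57371 + (139 + 2*(-156))) = 1/(-57371 + (139 - 312)) = 1/(-57371 - 173) = 1/(-57544) = -1/57544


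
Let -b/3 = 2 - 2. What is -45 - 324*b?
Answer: -45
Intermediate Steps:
b = 0 (b = -3*(2 - 2) = -3*0 = 0)
-45 - 324*b = -45 - 324*0 = -45 - 36*0 = -45 + 0 = -45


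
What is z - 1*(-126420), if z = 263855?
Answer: 390275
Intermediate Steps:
z - 1*(-126420) = 263855 - 1*(-126420) = 263855 + 126420 = 390275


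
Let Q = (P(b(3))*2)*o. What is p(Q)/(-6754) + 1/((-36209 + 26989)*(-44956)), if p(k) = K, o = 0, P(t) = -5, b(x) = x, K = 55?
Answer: -1036235493/127249756240 ≈ -0.0081433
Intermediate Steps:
Q = 0 (Q = -5*2*0 = -10*0 = 0)
p(k) = 55
p(Q)/(-6754) + 1/((-36209 + 26989)*(-44956)) = 55/(-6754) + 1/((-36209 + 26989)*(-44956)) = 55*(-1/6754) - 1/44956/(-9220) = -5/614 - 1/9220*(-1/44956) = -5/614 + 1/414494320 = -1036235493/127249756240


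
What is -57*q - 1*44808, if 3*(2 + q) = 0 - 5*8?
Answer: -43934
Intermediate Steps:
q = -46/3 (q = -2 + (0 - 5*8)/3 = -2 + (0 - 40)/3 = -2 + (⅓)*(-40) = -2 - 40/3 = -46/3 ≈ -15.333)
-57*q - 1*44808 = -57*(-46/3) - 1*44808 = 874 - 44808 = -43934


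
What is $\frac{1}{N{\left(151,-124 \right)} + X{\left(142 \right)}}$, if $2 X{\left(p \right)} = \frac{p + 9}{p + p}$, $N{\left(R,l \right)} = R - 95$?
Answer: $\frac{568}{31959} \approx 0.017773$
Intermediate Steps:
$N{\left(R,l \right)} = -95 + R$
$X{\left(p \right)} = \frac{9 + p}{4 p}$ ($X{\left(p \right)} = \frac{\left(p + 9\right) \frac{1}{p + p}}{2} = \frac{\left(9 + p\right) \frac{1}{2 p}}{2} = \frac{\frac{1}{2} \frac{1}{p} \left(9 + p\right)}{2} = \frac{9 + p}{4 p}$)
$\frac{1}{N{\left(151,-124 \right)} + X{\left(142 \right)}} = \frac{1}{\left(-95 + 151\right) + \frac{9 + 142}{4 \cdot 142}} = \frac{1}{56 + \frac{1}{4} \cdot \frac{1}{142} \cdot 151} = \frac{1}{56 + \frac{151}{568}} = \frac{1}{\frac{31959}{568}} = \frac{568}{31959}$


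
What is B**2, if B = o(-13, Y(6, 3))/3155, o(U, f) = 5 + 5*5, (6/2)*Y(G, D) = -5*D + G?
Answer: 36/398161 ≈ 9.0416e-5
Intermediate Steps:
Y(G, D) = -5*D/3 + G/3 (Y(G, D) = (-5*D + G)/3 = (G - 5*D)/3 = -5*D/3 + G/3)
o(U, f) = 30 (o(U, f) = 5 + 25 = 30)
B = 6/631 (B = 30/3155 = 30*(1/3155) = 6/631 ≈ 0.0095087)
B**2 = (6/631)**2 = 36/398161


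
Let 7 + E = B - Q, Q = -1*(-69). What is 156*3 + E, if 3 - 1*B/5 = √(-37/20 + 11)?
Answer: 407 - √915/2 ≈ 391.88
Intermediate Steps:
Q = 69
B = 15 - √915/2 (B = 15 - 5*√(-37/20 + 11) = 15 - √915/2 ≈ -0.12448)
E = -61 - √915/2 (E = -7 + ((15 - √915/2) - 1*69) = -7 + ((15 - √915/2) - 69) = -7 + (-54 - √915/2) = -61 - √915/2 ≈ -76.125)
156*3 + E = 156*3 + (-61 - √915/2) = 468 + (-61 - √915/2) = 407 - √915/2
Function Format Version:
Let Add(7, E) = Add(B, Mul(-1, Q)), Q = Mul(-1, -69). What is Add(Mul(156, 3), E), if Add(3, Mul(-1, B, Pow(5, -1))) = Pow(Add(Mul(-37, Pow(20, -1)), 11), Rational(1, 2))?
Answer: Add(407, Mul(Rational(-1, 2), Pow(915, Rational(1, 2)))) ≈ 391.88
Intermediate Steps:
Q = 69
B = Add(15, Mul(Rational(-1, 2), Pow(915, Rational(1, 2)))) (B = Add(15, Mul(-5, Pow(Add(Mul(-37, Pow(20, -1)), 11), Rational(1, 2)))) = Add(15, Mul(-5, Pow(Add(Mul(-37, Rational(1, 20)), 11), Rational(1, 2)))) = Add(15, Mul(-5, Pow(Add(Rational(-37, 20), 11), Rational(1, 2)))) = Add(15, Mul(-5, Pow(Rational(183, 20), Rational(1, 2)))) = Add(15, Mul(-5, Mul(Rational(1, 10), Pow(915, Rational(1, 2))))) = Add(15, Mul(Rational(-1, 2), Pow(915, Rational(1, 2)))) ≈ -0.12448)
E = Add(-61, Mul(Rational(-1, 2), Pow(915, Rational(1, 2)))) (E = Add(-7, Add(Add(15, Mul(Rational(-1, 2), Pow(915, Rational(1, 2)))), Mul(-1, 69))) = Add(-7, Add(Add(15, Mul(Rational(-1, 2), Pow(915, Rational(1, 2)))), -69)) = Add(-7, Add(-54, Mul(Rational(-1, 2), Pow(915, Rational(1, 2))))) = Add(-61, Mul(Rational(-1, 2), Pow(915, Rational(1, 2)))) ≈ -76.125)
Add(Mul(156, 3), E) = Add(Mul(156, 3), Add(-61, Mul(Rational(-1, 2), Pow(915, Rational(1, 2))))) = Add(468, Add(-61, Mul(Rational(-1, 2), Pow(915, Rational(1, 2))))) = Add(407, Mul(Rational(-1, 2), Pow(915, Rational(1, 2))))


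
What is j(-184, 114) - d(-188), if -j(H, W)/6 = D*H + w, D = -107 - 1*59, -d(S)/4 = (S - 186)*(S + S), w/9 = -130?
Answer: 386252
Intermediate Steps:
w = -1170 (w = 9*(-130) = -1170)
d(S) = -8*S*(-186 + S) (d(S) = -4*(S - 186)*(S + S) = -4*(-186 + S)*2*S = -8*S*(-186 + S))
D = -166 (D = -107 - 59 = -166)
j(H, W) = 7020 + 996*H (j(H, W) = -6*(-166*H - 1170) = -6*(-1170 - 166*H) = 7020 + 996*H)
j(-184, 114) - d(-188) = (7020 + 996*(-184)) - 8*(-188)*(186 - 1*(-188)) = (7020 - 183264) - 8*(-188)*(186 + 188) = -176244 - 8*(-188)*374 = -176244 - 1*(-562496) = -176244 + 562496 = 386252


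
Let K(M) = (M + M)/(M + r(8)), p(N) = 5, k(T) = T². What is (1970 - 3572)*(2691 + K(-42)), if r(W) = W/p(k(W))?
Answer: -435745602/101 ≈ -4.3143e+6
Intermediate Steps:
r(W) = W/5
K(M) = 2*M/(8/5 + M) (K(M) = (M + M)/(M + (⅕)*8) = (2*M)/(M + 8/5) = (2*M)/(8/5 + M) = 2*M/(8/5 + M))
(1970 - 3572)*(2691 + K(-42)) = (1970 - 3572)*(2691 + 10*(-42)/(8 + 5*(-42))) = -1602*(2691 + 10*(-42)/(8 - 210)) = -1602*(2691 + 10*(-42)/(-202)) = -1602*(2691 + 10*(-42)*(-1/202)) = -1602*(2691 + 210/101) = -1602*272001/101 = -435745602/101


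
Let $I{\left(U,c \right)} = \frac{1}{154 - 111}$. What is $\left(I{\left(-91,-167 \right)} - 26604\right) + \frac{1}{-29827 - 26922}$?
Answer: $- \frac{64919210322}{2440207} \approx -26604.0$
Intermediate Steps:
$I{\left(U,c \right)} = \frac{1}{43}$
$\left(I{\left(-91,-167 \right)} - 26604\right) + \frac{1}{-29827 - 26922} = \left(\frac{1}{43} - 26604\right) + \frac{1}{-29827 - 26922} = - \frac{1143971}{43} + \frac{1}{-56749} = - \frac{1143971}{43} - \frac{1}{56749} = - \frac{64919210322}{2440207}$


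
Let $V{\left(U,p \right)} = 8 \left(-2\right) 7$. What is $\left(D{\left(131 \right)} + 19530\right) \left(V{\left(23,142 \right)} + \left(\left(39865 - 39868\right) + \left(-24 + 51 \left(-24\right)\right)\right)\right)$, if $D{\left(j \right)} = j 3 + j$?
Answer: $-27333602$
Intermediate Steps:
$V{\left(U,p \right)} = -112$ ($V{\left(U,p \right)} = \left(-16\right) 7 = -112$)
$D{\left(j \right)} = 4 j$ ($D{\left(j \right)} = 3 j + j = 4 j$)
$\left(D{\left(131 \right)} + 19530\right) \left(V{\left(23,142 \right)} + \left(\left(39865 - 39868\right) + \left(-24 + 51 \left(-24\right)\right)\right)\right) = \left(4 \cdot 131 + 19530\right) \left(-112 + \left(\left(39865 - 39868\right) + \left(-24 + 51 \left(-24\right)\right)\right)\right) = \left(524 + 19530\right) \left(-112 - 1251\right) = 20054 \left(-112 - 1251\right) = 20054 \left(-1363\right) = -27333602$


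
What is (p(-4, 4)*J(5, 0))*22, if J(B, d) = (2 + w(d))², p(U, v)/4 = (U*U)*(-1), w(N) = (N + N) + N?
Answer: -5632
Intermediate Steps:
w(N) = 3*N (w(N) = 2*N + N = 3*N)
p(U, v) = -4*U² (p(U, v) = 4*((U*U)*(-1)) = 4*(U²*(-1)) = 4*(-U²) = -4*U²)
J(B, d) = (2 + 3*d)²
(p(-4, 4)*J(5, 0))*22 = ((-4*(-4)²)*(2 + 3*0)²)*22 = ((-4*16)*(2 + 0)²)*22 = -64*2²*22 = -64*4*22 = -256*22 = -5632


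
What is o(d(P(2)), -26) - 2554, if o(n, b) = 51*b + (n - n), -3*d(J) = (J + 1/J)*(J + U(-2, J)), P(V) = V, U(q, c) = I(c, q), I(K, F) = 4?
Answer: -3880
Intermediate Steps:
U(q, c) = 4
d(J) = -(4 + J)*(J + 1/J)/3 (d(J) = -(J + 1/J)*(J + 4)/3 = -(J + 1/J)*(4 + J)/3 = -(4 + J)*(J + 1/J)/3)
o(n, b) = 51*b (o(n, b) = 51*b + 0 = 51*b)
o(d(P(2)), -26) - 2554 = 51*(-26) - 2554 = -1326 - 2554 = -3880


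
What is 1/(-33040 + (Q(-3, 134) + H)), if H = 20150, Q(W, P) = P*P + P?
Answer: 1/5200 ≈ 0.00019231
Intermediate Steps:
Q(W, P) = P + P² (Q(W, P) = P² + P = P + P²)
1/(-33040 + (Q(-3, 134) + H)) = 1/(-33040 + (134*(1 + 134) + 20150)) = 1/(-33040 + (134*135 + 20150)) = 1/(-33040 + (18090 + 20150)) = 1/(-33040 + 38240) = 1/5200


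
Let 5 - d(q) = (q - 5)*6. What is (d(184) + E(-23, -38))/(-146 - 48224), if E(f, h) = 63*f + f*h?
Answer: 822/24185 ≈ 0.033988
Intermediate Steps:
d(q) = 35 - 6*q (d(q) = 5 - (q - 5)*6 = 5 - (-5 + q)*6 = 5 - (-30 + 6*q) = 5 + (30 - 6*q) = 35 - 6*q)
(d(184) + E(-23, -38))/(-146 - 48224) = ((35 - 6*184) - 23*(63 - 38))/(-146 - 48224) = ((35 - 1104) - 23*25)/(-48370) = (-1069 - 575)*(-1/48370) = -1644*(-1/48370) = 822/24185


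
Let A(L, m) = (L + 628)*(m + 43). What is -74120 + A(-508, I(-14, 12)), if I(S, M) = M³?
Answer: 138400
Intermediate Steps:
A(L, m) = (43 + m)*(628 + L) (A(L, m) = (628 + L)*(43 + m) = (43 + m)*(628 + L))
-74120 + A(-508, I(-14, 12)) = -74120 + (27004 + 43*(-508) + 628*12³ - 508*12³) = -74120 + (27004 - 21844 + 628*1728 - 508*1728) = -74120 + (27004 - 21844 + 1085184 - 877824) = -74120 + 212520 = 138400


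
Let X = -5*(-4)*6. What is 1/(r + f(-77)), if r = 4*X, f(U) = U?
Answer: 1/403 ≈ 0.0024814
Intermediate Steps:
X = 120 (X = 20*6 = 120)
r = 480 (r = 4*120 = 480)
1/(r + f(-77)) = 1/(480 - 77) = 1/403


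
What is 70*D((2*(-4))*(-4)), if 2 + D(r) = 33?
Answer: 2170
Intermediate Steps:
D(r) = 31 (D(r) = -2 + 33 = 31)
70*D((2*(-4))*(-4)) = 70*31 = 2170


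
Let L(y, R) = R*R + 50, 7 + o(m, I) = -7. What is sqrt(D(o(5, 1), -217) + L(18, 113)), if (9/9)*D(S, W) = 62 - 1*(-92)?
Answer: sqrt(12973) ≈ 113.90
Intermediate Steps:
o(m, I) = -14 (o(m, I) = -7 - 7 = -14)
D(S, W) = 154 (D(S, W) = 62 - 1*(-92) = 62 + 92 = 154)
L(y, R) = 50 + R**2 (L(y, R) = R**2 + 50 = 50 + R**2)
sqrt(D(o(5, 1), -217) + L(18, 113)) = sqrt(154 + (50 + 113**2)) = sqrt(154 + (50 + 12769)) = sqrt(154 + 12819) = sqrt(12973)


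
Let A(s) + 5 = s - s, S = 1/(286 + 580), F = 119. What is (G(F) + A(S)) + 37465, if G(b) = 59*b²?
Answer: 872959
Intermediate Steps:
S = 1/866 ≈ 0.0011547
A(s) = -5 (A(s) = -5 + (s - s) = -5 + 0 = -5)
(G(F) + A(S)) + 37465 = (59*119² - 5) + 37465 = (59*14161 - 5) + 37465 = (835499 - 5) + 37465 = 835494 + 37465 = 872959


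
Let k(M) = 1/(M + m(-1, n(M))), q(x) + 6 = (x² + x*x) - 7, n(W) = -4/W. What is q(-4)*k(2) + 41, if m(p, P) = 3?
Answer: 224/5 ≈ 44.800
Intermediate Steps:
q(x) = -13 + 2*x² (q(x) = -6 + ((x² + x*x) - 7) = -6 + ((x² + x²) - 7) = -6 + (2*x² - 7) = -6 + (-7 + 2*x²) = -13 + 2*x²)
k(M) = 1/(3 + M) (k(M) = 1/(M + 3) = 1/(3 + M))
q(-4)*k(2) + 41 = (-13 + 2*(-4)²)/(3 + 2) + 41 = (-13 + 2*16)/5 + 41 = (-13 + 32)*(⅕) + 41 = 19*(⅕) + 41 = 19/5 + 41 = 224/5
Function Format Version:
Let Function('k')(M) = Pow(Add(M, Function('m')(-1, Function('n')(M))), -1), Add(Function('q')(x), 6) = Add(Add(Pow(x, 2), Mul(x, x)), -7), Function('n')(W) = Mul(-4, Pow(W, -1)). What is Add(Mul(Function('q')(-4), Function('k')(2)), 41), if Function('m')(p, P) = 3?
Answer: Rational(224, 5) ≈ 44.800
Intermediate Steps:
Function('q')(x) = Add(-13, Mul(2, Pow(x, 2))) (Function('q')(x) = Add(-6, Add(Add(Pow(x, 2), Mul(x, x)), -7)) = Add(-6, Add(Add(Pow(x, 2), Pow(x, 2)), -7)) = Add(-6, Add(Mul(2, Pow(x, 2)), -7)) = Add(-6, Add(-7, Mul(2, Pow(x, 2)))) = Add(-13, Mul(2, Pow(x, 2))))
Function('k')(M) = Pow(Add(3, M), -1) (Function('k')(M) = Pow(Add(M, 3), -1) = Pow(Add(3, M), -1))
Add(Mul(Function('q')(-4), Function('k')(2)), 41) = Add(Mul(Add(-13, Mul(2, Pow(-4, 2))), Pow(Add(3, 2), -1)), 41) = Add(Mul(Add(-13, Mul(2, 16)), Pow(5, -1)), 41) = Add(Mul(Add(-13, 32), Rational(1, 5)), 41) = Add(Mul(19, Rational(1, 5)), 41) = Add(Rational(19, 5), 41) = Rational(224, 5)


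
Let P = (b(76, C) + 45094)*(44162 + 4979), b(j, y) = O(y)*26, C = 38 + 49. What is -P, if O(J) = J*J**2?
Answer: -843562858252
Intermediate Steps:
O(J) = J**3
C = 87
b(j, y) = 26*y**3 (b(j, y) = y**3*26 = 26*y**3)
P = 843562858252 (P = (26*87**3 + 45094)*(44162 + 4979) = (26*658503 + 45094)*49141 = (17121078 + 45094)*49141 = 17166172*49141 = 843562858252)
-P = -1*843562858252 = -843562858252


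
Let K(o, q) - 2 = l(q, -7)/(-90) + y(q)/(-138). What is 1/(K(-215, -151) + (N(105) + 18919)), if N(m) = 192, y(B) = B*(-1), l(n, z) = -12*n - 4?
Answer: 2070/39520061 ≈ 5.2378e-5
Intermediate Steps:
l(n, z) = -4 - 12*n
y(B) = -B
K(o, q) = 92/45 + 97*q/690 (K(o, q) = 2 + ((-4 - 12*q)/(-90) - q/(-138)) = 2 + ((-4 - 12*q)*(-1/90) - q*(-1/138)) = 2 + ((2/45 + 2*q/15) + q/138) = 2 + (2/45 + 97*q/690) = 92/45 + 97*q/690)
1/(K(-215, -151) + (N(105) + 18919)) = 1/((92/45 + (97/690)*(-151)) + (192 + 18919)) = 1/((92/45 - 14647/690) + 19111) = 1/(-39709/2070 + 19111) = 1/(39520061/2070) = 2070/39520061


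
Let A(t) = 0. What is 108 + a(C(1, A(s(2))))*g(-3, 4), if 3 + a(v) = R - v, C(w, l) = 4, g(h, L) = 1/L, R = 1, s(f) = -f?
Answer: 213/2 ≈ 106.50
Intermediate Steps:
a(v) = -2 - v (a(v) = -3 + (1 - v) = -2 - v)
108 + a(C(1, A(s(2))))*g(-3, 4) = 108 + (-2 - 1*4)/4 = 108 + (-2 - 4)*(¼) = 108 - 6*¼ = 108 - 3/2 = 213/2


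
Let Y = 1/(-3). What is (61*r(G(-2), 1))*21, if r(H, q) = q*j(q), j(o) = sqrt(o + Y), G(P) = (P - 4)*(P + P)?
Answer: 427*sqrt(6) ≈ 1045.9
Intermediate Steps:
Y = -1/3 ≈ -0.33333
G(P) = 2*P*(-4 + P) (G(P) = (-4 + P)*(2*P) = 2*P*(-4 + P))
j(o) = sqrt(-1/3 + o) (j(o) = sqrt(o - 1/3) = sqrt(-1/3 + o))
r(H, q) = q*sqrt(-3 + 9*q)/3 (r(H, q) = q*(sqrt(-3 + 9*q)/3) = q*sqrt(-3 + 9*q)/3)
(61*r(G(-2), 1))*21 = (61*((1/3)*1*sqrt(-3 + 9*1)))*21 = (61*((1/3)*1*sqrt(-3 + 9)))*21 = (61*((1/3)*1*sqrt(6)))*21 = (61*(sqrt(6)/3))*21 = (61*sqrt(6)/3)*21 = 427*sqrt(6)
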